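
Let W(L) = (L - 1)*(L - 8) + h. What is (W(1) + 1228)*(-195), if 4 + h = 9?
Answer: -240435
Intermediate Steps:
h = 5 (h = -4 + 9 = 5)
W(L) = 5 + (-1 + L)*(-8 + L) (W(L) = (L - 1)*(L - 8) + 5 = (-1 + L)*(-8 + L) + 5 = 5 + (-1 + L)*(-8 + L))
(W(1) + 1228)*(-195) = ((13 + 1² - 9*1) + 1228)*(-195) = ((13 + 1 - 9) + 1228)*(-195) = (5 + 1228)*(-195) = 1233*(-195) = -240435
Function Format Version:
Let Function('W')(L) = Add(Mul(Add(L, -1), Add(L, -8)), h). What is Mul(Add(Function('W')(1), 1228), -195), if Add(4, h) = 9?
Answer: -240435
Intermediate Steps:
h = 5 (h = Add(-4, 9) = 5)
Function('W')(L) = Add(5, Mul(Add(-1, L), Add(-8, L))) (Function('W')(L) = Add(Mul(Add(L, -1), Add(L, -8)), 5) = Add(Mul(Add(-1, L), Add(-8, L)), 5) = Add(5, Mul(Add(-1, L), Add(-8, L))))
Mul(Add(Function('W')(1), 1228), -195) = Mul(Add(Add(13, Pow(1, 2), Mul(-9, 1)), 1228), -195) = Mul(Add(Add(13, 1, -9), 1228), -195) = Mul(Add(5, 1228), -195) = Mul(1233, -195) = -240435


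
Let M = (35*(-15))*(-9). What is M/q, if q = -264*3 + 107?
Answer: -945/137 ≈ -6.8978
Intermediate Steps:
M = 4725 (M = -525*(-9) = 4725)
q = -685 (q = -44*18 + 107 = -792 + 107 = -685)
M/q = 4725/(-685) = 4725*(-1/685) = -945/137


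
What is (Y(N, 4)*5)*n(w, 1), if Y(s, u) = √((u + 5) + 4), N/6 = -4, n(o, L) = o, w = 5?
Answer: 25*√13 ≈ 90.139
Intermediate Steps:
N = -24 (N = 6*(-4) = -24)
Y(s, u) = √(9 + u) (Y(s, u) = √((5 + u) + 4) = √(9 + u))
(Y(N, 4)*5)*n(w, 1) = (√(9 + 4)*5)*5 = (√13*5)*5 = (5*√13)*5 = 25*√13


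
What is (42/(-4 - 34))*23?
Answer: -483/19 ≈ -25.421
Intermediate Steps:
(42/(-4 - 34))*23 = (42/(-38))*23 = (42*(-1/38))*23 = -21/19*23 = -483/19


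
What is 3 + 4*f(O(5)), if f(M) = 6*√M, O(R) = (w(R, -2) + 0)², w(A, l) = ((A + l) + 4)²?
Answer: 1179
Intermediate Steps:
w(A, l) = (4 + A + l)²
O(R) = (2 + R)⁴ (O(R) = ((4 + R - 2)² + 0)² = ((2 + R)² + 0)² = ((2 + R)²)² = (2 + R)⁴)
3 + 4*f(O(5)) = 3 + 4*(6*√((2 + 5)⁴)) = 3 + 4*(6*√(7⁴)) = 3 + 4*(6*√2401) = 3 + 4*(6*49) = 3 + 4*294 = 3 + 1176 = 1179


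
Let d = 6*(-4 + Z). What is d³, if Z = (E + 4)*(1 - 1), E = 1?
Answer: -13824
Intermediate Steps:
Z = 0 (Z = (1 + 4)*(1 - 1) = 5*0 = 0)
d = -24 (d = 6*(-4 + 0) = 6*(-4) = -24)
d³ = (-24)³ = -13824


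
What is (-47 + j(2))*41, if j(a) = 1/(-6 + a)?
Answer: -7749/4 ≈ -1937.3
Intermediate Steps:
(-47 + j(2))*41 = (-47 + 1/(-6 + 2))*41 = (-47 + 1/(-4))*41 = (-47 - 1/4)*41 = -189/4*41 = -7749/4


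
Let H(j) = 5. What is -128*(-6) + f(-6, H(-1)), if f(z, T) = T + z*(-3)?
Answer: 791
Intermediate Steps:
f(z, T) = T - 3*z
-128*(-6) + f(-6, H(-1)) = -128*(-6) + (5 - 3*(-6)) = 768 + (5 + 18) = 768 + 23 = 791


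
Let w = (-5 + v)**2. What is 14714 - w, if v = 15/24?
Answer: 940471/64 ≈ 14695.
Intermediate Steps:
v = 5/8 (v = 15*(1/24) = 5/8 ≈ 0.62500)
w = 1225/64 (w = (-5 + 5/8)**2 = (-35/8)**2 = 1225/64 ≈ 19.141)
14714 - w = 14714 - 1*1225/64 = 14714 - 1225/64 = 940471/64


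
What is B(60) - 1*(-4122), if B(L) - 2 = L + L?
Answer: 4244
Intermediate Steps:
B(L) = 2 + 2*L (B(L) = 2 + (L + L) = 2 + 2*L)
B(60) - 1*(-4122) = (2 + 2*60) - 1*(-4122) = (2 + 120) + 4122 = 122 + 4122 = 4244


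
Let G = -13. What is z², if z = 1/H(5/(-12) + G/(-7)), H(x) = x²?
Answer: 49787136/214358881 ≈ 0.23226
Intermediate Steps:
z = 7056/14641 (z = 1/((5/(-12) - 13/(-7))²) = 1/((5*(-1/12) - 13*(-⅐))²) = 1/((-5/12 + 13/7)²) = 1/((121/84)²) = 1/(14641/7056) = 7056/14641 ≈ 0.48193)
z² = (7056/14641)² = 49787136/214358881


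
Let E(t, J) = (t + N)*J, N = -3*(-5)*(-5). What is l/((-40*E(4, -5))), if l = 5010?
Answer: -501/1420 ≈ -0.35282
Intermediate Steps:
N = -75 (N = 15*(-5) = -75)
E(t, J) = J*(-75 + t) (E(t, J) = (t - 75)*J = (-75 + t)*J = J*(-75 + t))
l/((-40*E(4, -5))) = 5010/((-(-200)*(-75 + 4))) = 5010/((-(-200)*(-71))) = 5010/((-40*355)) = 5010/(-14200) = 5010*(-1/14200) = -501/1420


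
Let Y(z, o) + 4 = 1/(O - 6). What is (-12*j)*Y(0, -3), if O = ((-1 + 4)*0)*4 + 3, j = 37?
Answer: 1924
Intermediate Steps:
O = 3 (O = (3*0)*4 + 3 = 0*4 + 3 = 0 + 3 = 3)
Y(z, o) = -13/3 (Y(z, o) = -4 + 1/(3 - 6) = -4 + 1/(-3) = -4 - ⅓ = -13/3)
(-12*j)*Y(0, -3) = -12*37*(-13/3) = -444*(-13/3) = 1924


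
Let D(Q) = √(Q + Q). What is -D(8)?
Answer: -4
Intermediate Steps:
D(Q) = √2*√Q (D(Q) = √(2*Q) = √2*√Q)
-D(8) = -√2*√8 = -√2*2*√2 = -1*4 = -4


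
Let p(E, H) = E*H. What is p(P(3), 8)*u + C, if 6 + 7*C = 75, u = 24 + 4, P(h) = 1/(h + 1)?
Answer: 461/7 ≈ 65.857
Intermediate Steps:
P(h) = 1/(1 + h)
u = 28
C = 69/7 (C = -6/7 + (1/7)*75 = -6/7 + 75/7 = 69/7 ≈ 9.8571)
p(P(3), 8)*u + C = (8/(1 + 3))*28 + 69/7 = (8/4)*28 + 69/7 = ((1/4)*8)*28 + 69/7 = 2*28 + 69/7 = 56 + 69/7 = 461/7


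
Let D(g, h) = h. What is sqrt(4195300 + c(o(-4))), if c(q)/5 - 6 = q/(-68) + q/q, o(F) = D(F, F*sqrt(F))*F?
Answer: sqrt(1212451815 - 680*I)/17 ≈ 2048.3 - 0.00057438*I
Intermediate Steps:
o(F) = F**(5/2) (o(F) = (F*sqrt(F))*F = F**(3/2)*F = F**(5/2))
c(q) = 35 - 5*q/68 (c(q) = 30 + 5*(q/(-68) + q/q) = 30 + 5*(q*(-1/68) + 1) = 30 + 5*(-q/68 + 1) = 30 + 5*(1 - q/68) = 30 + (5 - 5*q/68) = 35 - 5*q/68)
sqrt(4195300 + c(o(-4))) = sqrt(4195300 + (35 - 40*I/17)) = sqrt(4195335 - 40*I/17)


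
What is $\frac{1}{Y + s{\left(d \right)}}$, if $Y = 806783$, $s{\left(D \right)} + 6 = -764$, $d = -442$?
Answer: $\frac{1}{806013} \approx 1.2407 \cdot 10^{-6}$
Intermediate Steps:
$s{\left(D \right)} = -770$ ($s{\left(D \right)} = -6 - 764 = -770$)
$\frac{1}{Y + s{\left(d \right)}} = \frac{1}{806783 - 770} = \frac{1}{806013}$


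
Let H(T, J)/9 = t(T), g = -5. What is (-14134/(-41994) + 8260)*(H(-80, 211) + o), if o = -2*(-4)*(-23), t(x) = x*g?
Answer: 592478852392/20997 ≈ 2.8217e+7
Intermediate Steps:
t(x) = -5*x (t(x) = x*(-5) = -5*x)
H(T, J) = -45*T (H(T, J) = 9*(-5*T) = -45*T)
o = -184 (o = 8*(-23) = -184)
(-14134/(-41994) + 8260)*(H(-80, 211) + o) = (-14134/(-41994) + 8260)*(-45*(-80) - 184) = (-14134*(-1/41994) + 8260)*(3600 - 184) = (7067/20997 + 8260)*3416 = (173442287/20997)*3416 = 592478852392/20997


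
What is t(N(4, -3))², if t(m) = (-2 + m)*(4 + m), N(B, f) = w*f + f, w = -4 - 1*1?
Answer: 25600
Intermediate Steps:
w = -5 (w = -4 - 1 = -5)
N(B, f) = -4*f (N(B, f) = -5*f + f = -4*f)
t(N(4, -3))² = (-8 + (-4*(-3))² + 2*(-4*(-3)))² = (-8 + 12² + 2*12)² = (-8 + 144 + 24)² = 160² = 25600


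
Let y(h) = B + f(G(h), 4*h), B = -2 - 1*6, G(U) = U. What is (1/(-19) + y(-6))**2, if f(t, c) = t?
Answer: 71289/361 ≈ 197.48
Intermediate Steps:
B = -8 (B = -2 - 6 = -8)
y(h) = -8 + h
(1/(-19) + y(-6))**2 = (1/(-19) + (-8 - 6))**2 = (-1/19 - 14)**2 = (-267/19)**2 = 71289/361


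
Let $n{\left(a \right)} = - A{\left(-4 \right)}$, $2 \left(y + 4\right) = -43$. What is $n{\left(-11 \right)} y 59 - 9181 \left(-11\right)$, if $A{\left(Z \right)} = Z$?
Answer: $94973$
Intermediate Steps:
$y = - \frac{51}{2}$ ($y = -4 + \frac{1}{2} \left(-43\right) = -4 - \frac{43}{2} = - \frac{51}{2} \approx -25.5$)
$n{\left(a \right)} = 4$ ($n{\left(a \right)} = \left(-1\right) \left(-4\right) = 4$)
$n{\left(-11 \right)} y 59 - 9181 \left(-11\right) = 4 \left(- \frac{51}{2}\right) 59 - 9181 \left(-11\right) = \left(-102\right) 59 - -100991 = -6018 + 100991 = 94973$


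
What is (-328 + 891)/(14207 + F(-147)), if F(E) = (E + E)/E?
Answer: 563/14209 ≈ 0.039623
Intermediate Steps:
F(E) = 2 (F(E) = (2*E)/E = 2)
(-328 + 891)/(14207 + F(-147)) = (-328 + 891)/(14207 + 2) = 563/14209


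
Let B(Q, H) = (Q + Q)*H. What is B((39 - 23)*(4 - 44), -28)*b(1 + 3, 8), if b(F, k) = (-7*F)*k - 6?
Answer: -8243200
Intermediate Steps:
B(Q, H) = 2*H*Q (B(Q, H) = (2*Q)*H = 2*H*Q)
b(F, k) = -6 - 7*F*k (b(F, k) = -7*F*k - 6 = -6 - 7*F*k)
B((39 - 23)*(4 - 44), -28)*b(1 + 3, 8) = (2*(-28)*((39 - 23)*(4 - 44)))*(-6 - 7*(1 + 3)*8) = (2*(-28)*(16*(-40)))*(-6 - 7*4*8) = (2*(-28)*(-640))*(-6 - 224) = 35840*(-230) = -8243200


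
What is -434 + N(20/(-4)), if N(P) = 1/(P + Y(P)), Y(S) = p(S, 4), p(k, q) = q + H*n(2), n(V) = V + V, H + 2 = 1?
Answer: -2171/5 ≈ -434.20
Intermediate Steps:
H = -1 (H = -2 + 1 = -1)
n(V) = 2*V
p(k, q) = -4 + q (p(k, q) = q - 2*2 = q - 1*4 = q - 4 = -4 + q)
Y(S) = 0 (Y(S) = -4 + 4 = 0)
N(P) = 1/P (N(P) = 1/(P + 0) = 1/P)
-434 + N(20/(-4)) = -434 + 1/(20/(-4)) = -434 + 1/(20*(-¼)) = -434 + 1/(-5) = -434 - ⅕ = -2171/5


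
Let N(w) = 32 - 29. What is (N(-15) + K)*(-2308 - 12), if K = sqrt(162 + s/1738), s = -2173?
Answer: -6960 - 1160*sqrt(485567654)/869 ≈ -36375.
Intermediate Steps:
N(w) = 3
K = sqrt(485567654)/1738 (K = sqrt(162 - 2173/1738) = sqrt(279383/1738) = sqrt(485567654)/1738 ≈ 12.679)
(N(-15) + K)*(-2308 - 12) = (3 + sqrt(485567654)/1738)*(-2308 - 12) = (3 + sqrt(485567654)/1738)*(-2320) = -6960 - 1160*sqrt(485567654)/869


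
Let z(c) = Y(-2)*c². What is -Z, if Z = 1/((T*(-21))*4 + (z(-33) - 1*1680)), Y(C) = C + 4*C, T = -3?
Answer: 1/12318 ≈ 8.1182e-5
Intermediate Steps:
Y(C) = 5*C
z(c) = -10*c² (z(c) = (5*(-2))*c² = -10*c²)
Z = -1/12318 (Z = 1/(-3*(-21)*4 + (-10*(-33)² - 1*1680)) = 1/(63*4 + (-10*1089 - 1680)) = 1/(252 + (-10890 - 1680)) = 1/(252 - 12570) = 1/(-12318) = -1/12318 ≈ -8.1182e-5)
-Z = -1*(-1/12318) = 1/12318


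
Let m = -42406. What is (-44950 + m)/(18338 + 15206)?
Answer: -21839/8386 ≈ -2.6042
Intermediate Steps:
(-44950 + m)/(18338 + 15206) = (-44950 - 42406)/(18338 + 15206) = -87356/33544 = -87356*1/33544 = -21839/8386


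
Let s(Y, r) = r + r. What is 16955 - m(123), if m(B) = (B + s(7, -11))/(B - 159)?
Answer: 610481/36 ≈ 16958.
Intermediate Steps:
s(Y, r) = 2*r
m(B) = (-22 + B)/(-159 + B) (m(B) = (B + 2*(-11))/(B - 159) = (B - 22)/(-159 + B) = (-22 + B)/(-159 + B))
16955 - m(123) = 16955 - (-22 + 123)/(-159 + 123) = 16955 - 101/(-36) = 16955 - (-1)*101/36 = 16955 - 1*(-101/36) = 16955 + 101/36 = 610481/36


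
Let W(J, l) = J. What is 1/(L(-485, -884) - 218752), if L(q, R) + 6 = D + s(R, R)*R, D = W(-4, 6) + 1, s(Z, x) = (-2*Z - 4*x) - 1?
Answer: -1/4906613 ≈ -2.0381e-7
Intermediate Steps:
s(Z, x) = -1 - 4*x - 2*Z (s(Z, x) = (-4*x - 2*Z) - 1 = -1 - 4*x - 2*Z)
D = -3 (D = -4 + 1 = -3)
L(q, R) = -9 + R*(-1 - 6*R) (L(q, R) = -6 + (-3 + (-1 - 4*R - 2*R)*R) = -6 + (-3 + (-1 - 6*R)*R) = -6 + (-3 + R*(-1 - 6*R)) = -9 + R*(-1 - 6*R))
1/(L(-485, -884) - 218752) = 1/((-9 - 1*(-884)*(1 + 6*(-884))) - 218752) = 1/((-9 - 1*(-884)*(1 - 5304)) - 218752) = 1/((-9 - 1*(-884)*(-5303)) - 218752) = 1/((-9 - 4687852) - 218752) = 1/(-4687861 - 218752) = 1/(-4906613) = -1/4906613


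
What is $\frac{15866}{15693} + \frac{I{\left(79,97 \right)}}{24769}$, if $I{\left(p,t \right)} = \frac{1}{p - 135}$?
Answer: $\frac{22007141731}{21767195352} \approx 1.011$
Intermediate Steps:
$I{\left(p,t \right)} = \frac{1}{-135 + p}$
$\frac{15866}{15693} + \frac{I{\left(79,97 \right)}}{24769} = \frac{15866}{15693} + \frac{1}{\left(-135 + 79\right) 24769} = 15866 \cdot \frac{1}{15693} + \frac{1}{-56} \cdot \frac{1}{24769} = \frac{15866}{15693} - \frac{1}{1387064} = \frac{22007141731}{21767195352}$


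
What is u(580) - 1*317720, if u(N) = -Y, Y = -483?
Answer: -317237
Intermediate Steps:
u(N) = 483 (u(N) = -1*(-483) = 483)
u(580) - 1*317720 = 483 - 1*317720 = 483 - 317720 = -317237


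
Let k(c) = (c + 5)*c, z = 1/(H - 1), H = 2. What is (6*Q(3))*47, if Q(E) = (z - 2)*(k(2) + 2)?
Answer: -4512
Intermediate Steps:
z = 1 (z = 1/(2 - 1) = 1/1 = 1)
k(c) = c*(5 + c) (k(c) = (5 + c)*c = c*(5 + c))
Q(E) = -16 (Q(E) = (1 - 2)*(2*(5 + 2) + 2) = -(2*7 + 2) = -(14 + 2) = -1*16 = -16)
(6*Q(3))*47 = (6*(-16))*47 = -96*47 = -4512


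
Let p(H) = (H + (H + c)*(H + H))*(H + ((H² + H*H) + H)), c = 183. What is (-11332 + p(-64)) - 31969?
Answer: -123390245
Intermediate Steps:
p(H) = (H + 2*H*(183 + H))*(2*H + 2*H²) (p(H) = (H + (H + 183)*(H + H))*(H + ((H² + H*H) + H)) = (H + (183 + H)*(2*H))*(H + ((H² + H²) + H)) = (H + 2*H*(183 + H))*(H + (2*H² + H)) = (H + 2*H*(183 + H))*(H + (H + 2*H²)) = (H + 2*H*(183 + H))*(2*H + 2*H²))
(-11332 + p(-64)) - 31969 = (-11332 + (-64)²*(734 + 4*(-64)² + 738*(-64))) - 31969 = (-11332 + 4096*(734 + 4*4096 - 47232)) - 31969 = (-11332 + 4096*(734 + 16384 - 47232)) - 31969 = (-11332 + 4096*(-30114)) - 31969 = (-11332 - 123346944) - 31969 = -123358276 - 31969 = -123390245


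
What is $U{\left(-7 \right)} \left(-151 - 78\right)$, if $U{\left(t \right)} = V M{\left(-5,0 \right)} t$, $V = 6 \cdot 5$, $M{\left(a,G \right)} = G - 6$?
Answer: $-288540$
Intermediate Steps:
$M{\left(a,G \right)} = -6 + G$ ($M{\left(a,G \right)} = G - 6 = -6 + G$)
$V = 30$
$U{\left(t \right)} = - 180 t$ ($U{\left(t \right)} = 30 \left(-6 + 0\right) t = 30 \left(-6\right) t = - 180 t$)
$U{\left(-7 \right)} \left(-151 - 78\right) = \left(-180\right) \left(-7\right) \left(-151 - 78\right) = 1260 \left(-229\right) = -288540$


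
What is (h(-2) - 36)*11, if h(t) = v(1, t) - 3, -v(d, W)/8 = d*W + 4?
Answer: -605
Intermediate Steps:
v(d, W) = -32 - 8*W*d (v(d, W) = -8*(d*W + 4) = -8*(W*d + 4) = -8*(4 + W*d) = -32 - 8*W*d)
h(t) = -35 - 8*t (h(t) = (-32 - 8*t*1) - 3 = (-32 - 8*t) - 3 = -35 - 8*t)
(h(-2) - 36)*11 = ((-35 - 8*(-2)) - 36)*11 = ((-35 + 16) - 36)*11 = (-19 - 36)*11 = -55*11 = -605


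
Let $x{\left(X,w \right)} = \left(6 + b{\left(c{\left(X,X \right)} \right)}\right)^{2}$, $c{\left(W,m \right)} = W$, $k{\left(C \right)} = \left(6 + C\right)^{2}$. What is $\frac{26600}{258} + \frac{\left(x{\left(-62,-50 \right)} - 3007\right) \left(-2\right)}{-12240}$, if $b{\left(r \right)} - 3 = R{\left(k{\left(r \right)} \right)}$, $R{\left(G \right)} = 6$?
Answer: $\frac{13506187}{131580} \approx 102.65$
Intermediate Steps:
$b{\left(r \right)} = 9$ ($b{\left(r \right)} = 3 + 6 = 9$)
$x{\left(X,w \right)} = 225$ ($x{\left(X,w \right)} = \left(6 + 9\right)^{2} = 15^{2} = 225$)
$\frac{26600}{258} + \frac{\left(x{\left(-62,-50 \right)} - 3007\right) \left(-2\right)}{-12240} = \frac{26600}{258} + \frac{\left(225 - 3007\right) \left(-2\right)}{-12240} = 26600 \cdot \frac{1}{258} + \left(-2782\right) \left(-2\right) \left(- \frac{1}{12240}\right) = \frac{13300}{129} + 5564 \left(- \frac{1}{12240}\right) = \frac{13300}{129} - \frac{1391}{3060} = \frac{13506187}{131580}$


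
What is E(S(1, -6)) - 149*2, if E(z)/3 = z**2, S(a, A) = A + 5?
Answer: -295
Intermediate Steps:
S(a, A) = 5 + A
E(z) = 3*z**2
E(S(1, -6)) - 149*2 = 3*(5 - 6)**2 - 149*2 = 3*(-1)**2 - 1*298 = 3*1 - 298 = 3 - 298 = -295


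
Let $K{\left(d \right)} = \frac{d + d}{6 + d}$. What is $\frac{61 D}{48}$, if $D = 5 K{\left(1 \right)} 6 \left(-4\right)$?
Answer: $- \frac{305}{7} \approx -43.571$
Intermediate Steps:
$K{\left(d \right)} = \frac{2 d}{6 + d}$
$D = - \frac{240}{7}$ ($D = 5 \cdot 2 \cdot 1 \frac{1}{6 + 1} \cdot 6 \left(-4\right) = 5 \cdot 2 \cdot 1 \cdot \frac{1}{7} \left(-24\right) = 5 \cdot \frac{2}{7} \left(-24\right) = \frac{10}{7} \left(-24\right) = - \frac{240}{7} \approx -34.286$)
$\frac{61 D}{48} = \frac{61 \left(- \frac{240}{7}\right)}{48} = \left(- \frac{14640}{7}\right) \frac{1}{48} = - \frac{305}{7}$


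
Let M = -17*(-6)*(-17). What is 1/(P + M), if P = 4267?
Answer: 1/2533 ≈ 0.00039479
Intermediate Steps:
M = -1734 (M = 102*(-17) = -1734)
1/(P + M) = 1/(4267 - 1734) = 1/2533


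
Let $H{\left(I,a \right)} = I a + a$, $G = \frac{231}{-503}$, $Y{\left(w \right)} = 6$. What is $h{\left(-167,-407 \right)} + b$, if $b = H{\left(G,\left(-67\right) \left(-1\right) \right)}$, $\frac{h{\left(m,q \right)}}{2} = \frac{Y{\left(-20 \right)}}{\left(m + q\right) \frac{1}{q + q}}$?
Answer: $\frac{7686940}{144361} \approx 53.248$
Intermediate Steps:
$G = - \frac{231}{503}$ ($G = 231 \left(- \frac{1}{503}\right) = - \frac{231}{503} \approx -0.45924$)
$h{\left(m,q \right)} = \frac{24 q}{m + q}$ ($h{\left(m,q \right)} = 2 \frac{6}{\left(m + q\right) \frac{1}{q + q}} = 2 \frac{6}{\left(m + q\right) \frac{1}{2 q}} = 2 \frac{6}{\frac{1}{2} \frac{1}{q} \left(m + q\right)} = 2 \cdot 6 \frac{2 q}{m + q} = 2 \frac{12 q}{m + q} = \frac{24 q}{m + q}$)
$H{\left(I,a \right)} = a + I a$
$b = \frac{18224}{503}$ ($b = \left(-67\right) \left(-1\right) \left(1 - \frac{231}{503}\right) = 67 \cdot \frac{272}{503} = \frac{18224}{503} \approx 36.231$)
$h{\left(-167,-407 \right)} + b = 24 \left(-407\right) \frac{1}{-167 - 407} + \frac{18224}{503} = 24 \left(-407\right) \frac{1}{-574} + \frac{18224}{503} = 24 \left(-407\right) \left(- \frac{1}{574}\right) + \frac{18224}{503} = \frac{4884}{287} + \frac{18224}{503} = \frac{7686940}{144361}$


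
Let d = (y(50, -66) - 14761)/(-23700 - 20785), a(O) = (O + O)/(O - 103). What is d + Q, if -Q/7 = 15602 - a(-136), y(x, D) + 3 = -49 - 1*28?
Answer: -1161065718371/10631915 ≈ -1.0921e+5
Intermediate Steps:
y(x, D) = -80 (y(x, D) = -3 + (-49 - 1*28) = -3 + (-49 - 28) = -3 - 77 = -80)
a(O) = 2*O/(-103 + O) (a(O) = (2*O)/(-103 + O) = 2*O/(-103 + O))
Q = -26100242/239 (Q = -7*(15602 - 2*(-136)/(-103 - 136)) = -7*(15602 - 2*(-136)/(-239)) = -7*(15602 - 2*(-136)*(-1)/239) = -7*(15602 - 1*272/239) = -7*(15602 - 272/239) = -7*3728606/239 = -26100242/239 ≈ -1.0921e+5)
d = 14841/44485 (d = (-80 - 14761)/(-23700 - 20785) = -14841/(-44485) = -14841*(-1/44485) = 14841/44485 ≈ 0.33362)
d + Q = 14841/44485 - 26100242/239 = -1161065718371/10631915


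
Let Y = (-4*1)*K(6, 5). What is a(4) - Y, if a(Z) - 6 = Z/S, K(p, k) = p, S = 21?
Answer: 634/21 ≈ 30.190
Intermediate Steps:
a(Z) = 6 + Z/21
Y = -24 (Y = -4*1*6 = -4*6 = -24)
a(4) - Y = (6 + (1/21)*4) - 1*(-24) = (6 + 4/21) + 24 = 130/21 + 24 = 634/21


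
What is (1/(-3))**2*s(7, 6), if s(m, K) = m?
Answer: 7/9 ≈ 0.77778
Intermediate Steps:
(1/(-3))**2*s(7, 6) = (1/(-3))**2*7 = (-1/3)**2*7 = (1/9)*7 = 7/9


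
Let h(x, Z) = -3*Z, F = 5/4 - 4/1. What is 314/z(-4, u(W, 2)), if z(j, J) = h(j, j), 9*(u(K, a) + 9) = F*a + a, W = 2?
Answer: 157/6 ≈ 26.167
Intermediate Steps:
F = -11/4 (F = 5*(¼) - 4*1 = 5/4 - 4 = -11/4 ≈ -2.7500)
u(K, a) = -9 - 7*a/36 (u(K, a) = -9 + (-11*a/4 + a)/9 = -9 + (-7*a/4)/9 = -9 - 7*a/36)
z(j, J) = -3*j
314/z(-4, u(W, 2)) = 314/((-3*(-4))) = 314/12 = 314*(1/12) = 157/6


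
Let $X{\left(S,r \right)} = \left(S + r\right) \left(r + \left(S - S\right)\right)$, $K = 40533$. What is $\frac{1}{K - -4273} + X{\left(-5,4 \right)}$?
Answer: $- \frac{179223}{44806} \approx -4.0$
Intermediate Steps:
$X{\left(S,r \right)} = r \left(S + r\right)$ ($X{\left(S,r \right)} = \left(S + r\right) \left(r + 0\right) = \left(S + r\right) r = r \left(S + r\right)$)
$\frac{1}{K - -4273} + X{\left(-5,4 \right)} = \frac{1}{40533 - -4273} + 4 \left(-5 + 4\right) = \frac{1}{40533 + \left(-16273 + 20546\right)} + 4 \left(-1\right) = \frac{1}{40533 + 4273} - 4 = \frac{1}{44806} - 4 = - \frac{179223}{44806}$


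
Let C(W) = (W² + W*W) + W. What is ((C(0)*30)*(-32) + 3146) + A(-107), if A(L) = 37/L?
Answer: 336585/107 ≈ 3145.7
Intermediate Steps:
C(W) = W + 2*W² (C(W) = (W² + W²) + W = 2*W² + W = W + 2*W²)
((C(0)*30)*(-32) + 3146) + A(-107) = (((0*(1 + 2*0))*30)*(-32) + 3146) + 37/(-107) = (((0*(1 + 0))*30)*(-32) + 3146) + 37*(-1/107) = (((0*1)*30)*(-32) + 3146) - 37/107 = ((0*30)*(-32) + 3146) - 37/107 = (0*(-32) + 3146) - 37/107 = (0 + 3146) - 37/107 = 3146 - 37/107 = 336585/107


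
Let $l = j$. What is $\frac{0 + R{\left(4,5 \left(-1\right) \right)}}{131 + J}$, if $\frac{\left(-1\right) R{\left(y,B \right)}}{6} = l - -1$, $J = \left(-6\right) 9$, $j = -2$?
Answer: $\frac{6}{77} \approx 0.077922$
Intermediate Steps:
$l = -2$
$J = -54$
$R{\left(y,B \right)} = 6$ ($R{\left(y,B \right)} = - 6 \left(-2 - -1\right) = - 6 \left(-2 + 1\right) = \left(-6\right) \left(-1\right) = 6$)
$\frac{0 + R{\left(4,5 \left(-1\right) \right)}}{131 + J} = \frac{0 + 6}{131 - 54} = \frac{1}{77} \cdot 6 = \frac{6}{77}$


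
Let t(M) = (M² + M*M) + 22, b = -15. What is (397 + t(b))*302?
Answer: 262438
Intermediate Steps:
t(M) = 22 + 2*M² (t(M) = (M² + M²) + 22 = 2*M² + 22 = 22 + 2*M²)
(397 + t(b))*302 = (397 + (22 + 2*(-15)²))*302 = (397 + (22 + 2*225))*302 = (397 + (22 + 450))*302 = (397 + 472)*302 = 869*302 = 262438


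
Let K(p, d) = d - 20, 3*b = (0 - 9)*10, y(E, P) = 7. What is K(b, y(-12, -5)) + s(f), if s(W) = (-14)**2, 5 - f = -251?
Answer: 183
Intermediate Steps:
f = 256 (f = 5 - 1*(-251) = 5 + 251 = 256)
s(W) = 196
b = -30 (b = ((0 - 9)*10)/3 = (-9*10)/3 = (1/3)*(-90) = -30)
K(p, d) = -20 + d
K(b, y(-12, -5)) + s(f) = (-20 + 7) + 196 = -13 + 196 = 183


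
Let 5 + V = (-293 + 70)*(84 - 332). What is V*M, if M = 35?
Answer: 1935465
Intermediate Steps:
V = 55299 (V = -5 + (-293 + 70)*(84 - 332) = -5 - 223*(-248) = -5 + 55304 = 55299)
V*M = 55299*35 = 1935465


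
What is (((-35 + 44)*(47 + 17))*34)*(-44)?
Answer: -861696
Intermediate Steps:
(((-35 + 44)*(47 + 17))*34)*(-44) = ((9*64)*34)*(-44) = (576*34)*(-44) = 19584*(-44) = -861696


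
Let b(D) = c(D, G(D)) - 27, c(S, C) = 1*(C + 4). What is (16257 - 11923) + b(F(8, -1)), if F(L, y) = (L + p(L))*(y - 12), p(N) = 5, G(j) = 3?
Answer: 4314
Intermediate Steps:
c(S, C) = 4 + C (c(S, C) = 1*(4 + C) = 4 + C)
F(L, y) = (-12 + y)*(5 + L) (F(L, y) = (L + 5)*(y - 12) = (5 + L)*(-12 + y) = (-12 + y)*(5 + L))
b(D) = -20 (b(D) = (4 + 3) - 27 = 7 - 27 = -20)
(16257 - 11923) + b(F(8, -1)) = (16257 - 11923) - 20 = 4334 - 20 = 4314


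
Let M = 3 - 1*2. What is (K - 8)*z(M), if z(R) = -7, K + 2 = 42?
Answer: -224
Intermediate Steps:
K = 40 (K = -2 + 42 = 40)
M = 1 (M = 3 - 2 = 1)
(K - 8)*z(M) = (40 - 8)*(-7) = 32*(-7) = -224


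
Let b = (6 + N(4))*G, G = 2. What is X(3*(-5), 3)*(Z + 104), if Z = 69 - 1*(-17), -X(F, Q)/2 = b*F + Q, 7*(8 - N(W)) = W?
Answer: 1063620/7 ≈ 1.5195e+5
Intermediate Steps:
N(W) = 8 - W/7
b = 188/7 (b = (6 + (8 - 1/7*4))*2 = (6 + (8 - 4/7))*2 = (6 + 52/7)*2 = (94/7)*2 = 188/7 ≈ 26.857)
X(F, Q) = -2*Q - 376*F/7 (X(F, Q) = -2*(188*F/7 + Q) = -2*(Q + 188*F/7) = -2*Q - 376*F/7)
Z = 86 (Z = 69 + 17 = 86)
X(3*(-5), 3)*(Z + 104) = (-2*3 - 1128*(-5)/7)*(86 + 104) = (-6 - 376/7*(-15))*190 = (-6 + 5640/7)*190 = (5598/7)*190 = 1063620/7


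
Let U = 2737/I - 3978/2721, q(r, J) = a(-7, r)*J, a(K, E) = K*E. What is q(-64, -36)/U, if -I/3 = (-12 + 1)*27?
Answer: -13033633536/1300993 ≈ -10018.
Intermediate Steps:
a(K, E) = E*K
I = 891 (I = -3*(-12 + 1)*27 = -(-33)*27 = -3*(-297) = 891)
q(r, J) = -7*J*r (q(r, J) = (r*(-7))*J = (-7*r)*J = -7*J*r)
U = 1300993/808137 (U = 2737/891 - 3978/2721 = 2737*(1/891) - 3978*1/2721 = 2737/891 - 1326/907 = 1300993/808137 ≈ 1.6099)
q(-64, -36)/U = (-7*(-36)*(-64))/(1300993/808137) = -16128*808137/1300993 = -13033633536/1300993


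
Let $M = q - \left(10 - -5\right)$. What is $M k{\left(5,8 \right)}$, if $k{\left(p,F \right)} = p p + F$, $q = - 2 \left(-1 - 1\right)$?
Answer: $-363$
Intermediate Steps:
$q = 4$ ($q = \left(-2\right) \left(-2\right) = 4$)
$k{\left(p,F \right)} = F + p^{2}$ ($k{\left(p,F \right)} = p^{2} + F = F + p^{2}$)
$M = -11$ ($M = 4 - \left(10 - -5\right) = 4 - \left(10 + 5\right) = 4 - 15 = -11$)
$M k{\left(5,8 \right)} = - 11 \left(8 + 5^{2}\right) = - 11 \left(8 + 25\right) = \left(-11\right) 33 = -363$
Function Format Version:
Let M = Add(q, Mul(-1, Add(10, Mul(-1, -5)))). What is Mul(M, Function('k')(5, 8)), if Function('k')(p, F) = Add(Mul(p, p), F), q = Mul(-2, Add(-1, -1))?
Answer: -363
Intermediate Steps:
q = 4 (q = Mul(-2, -2) = 4)
Function('k')(p, F) = Add(F, Pow(p, 2)) (Function('k')(p, F) = Add(Pow(p, 2), F) = Add(F, Pow(p, 2)))
M = -11 (M = Add(4, Mul(-1, Add(10, Mul(-1, -5)))) = Add(4, Mul(-1, Add(10, 5))) = Add(4, Mul(-1, 15)) = Add(4, -15) = -11)
Mul(M, Function('k')(5, 8)) = Mul(-11, Add(8, Pow(5, 2))) = Mul(-11, Add(8, 25)) = Mul(-11, 33) = -363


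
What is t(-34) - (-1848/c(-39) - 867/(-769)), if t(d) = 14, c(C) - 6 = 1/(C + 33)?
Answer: 1267591/3845 ≈ 329.67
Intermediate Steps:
c(C) = 6 + 1/(33 + C) (c(C) = 6 + 1/(C + 33) = 6 + 1/(33 + C))
t(-34) - (-1848/c(-39) - 867/(-769)) = 14 - (-1848*(33 - 39)/(199 + 6*(-39)) - 867/(-769)) = 14 - (-1848*(-6/(199 - 234)) - 867*(-1/769)) = 14 - (-1848/((-⅙*(-35))) + 867/769) = 14 - (-1848/35/6 + 867/769) = 14 - (-1848*6/35 + 867/769) = 14 - (-1584/5 + 867/769) = 14 - 1*(-1213761/3845) = 14 + 1213761/3845 = 1267591/3845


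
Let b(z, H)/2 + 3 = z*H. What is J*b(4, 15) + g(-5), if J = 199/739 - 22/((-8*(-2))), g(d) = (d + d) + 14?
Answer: -360785/2956 ≈ -122.05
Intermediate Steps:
g(d) = 14 + 2*d (g(d) = 2*d + 14 = 14 + 2*d)
J = -6537/5912 (J = 199*(1/739) - 22/16 = 199/739 - 22*1/16 = 199/739 - 11/8 = -6537/5912 ≈ -1.1057)
b(z, H) = -6 + 2*H*z (b(z, H) = -6 + 2*(z*H) = -6 + 2*(H*z) = -6 + 2*H*z)
J*b(4, 15) + g(-5) = -6537*(-6 + 2*15*4)/5912 + (14 + 2*(-5)) = -6537*(-6 + 120)/5912 + (14 - 10) = -6537/5912*114 + 4 = -372609/2956 + 4 = -360785/2956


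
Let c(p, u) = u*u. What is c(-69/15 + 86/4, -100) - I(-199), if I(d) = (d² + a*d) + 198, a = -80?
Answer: -45719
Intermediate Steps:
c(p, u) = u²
I(d) = 198 + d² - 80*d (I(d) = (d² - 80*d) + 198 = 198 + d² - 80*d)
c(-69/15 + 86/4, -100) - I(-199) = (-100)² - (198 + (-199)² - 80*(-199)) = 10000 - (198 + 39601 + 15920) = 10000 - 1*55719 = 10000 - 55719 = -45719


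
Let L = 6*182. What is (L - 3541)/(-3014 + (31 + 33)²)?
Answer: -2449/1082 ≈ -2.2634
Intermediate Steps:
L = 1092
(L - 3541)/(-3014 + (31 + 33)²) = (1092 - 3541)/(-3014 + (31 + 33)²) = -2449/(-3014 + 64²) = -2449/(-3014 + 4096) = -2449/1082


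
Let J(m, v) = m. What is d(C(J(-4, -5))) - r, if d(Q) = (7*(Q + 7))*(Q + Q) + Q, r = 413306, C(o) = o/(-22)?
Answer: -50007792/121 ≈ -4.1329e+5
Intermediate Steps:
C(o) = -o/22 (C(o) = o*(-1/22) = -o/22)
d(Q) = Q + 2*Q*(49 + 7*Q) (d(Q) = (7*(7 + Q))*(2*Q) + Q = (49 + 7*Q)*(2*Q) + Q = 2*Q*(49 + 7*Q) + Q = Q + 2*Q*(49 + 7*Q))
d(C(J(-4, -5))) - r = (-1/22*(-4))*(99 + 14*(-1/22*(-4))) - 1*413306 = 2*(99 + 14*(2/11))/11 - 413306 = 2*(99 + 28/11)/11 - 413306 = (2/11)*(1117/11) - 413306 = 2234/121 - 413306 = -50007792/121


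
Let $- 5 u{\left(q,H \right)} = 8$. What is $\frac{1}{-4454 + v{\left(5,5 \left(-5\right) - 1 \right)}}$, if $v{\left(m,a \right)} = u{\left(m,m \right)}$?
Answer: $- \frac{5}{22278} \approx -0.00022444$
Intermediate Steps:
$u{\left(q,H \right)} = - \frac{8}{5}$ ($u{\left(q,H \right)} = \left(- \frac{1}{5}\right) 8 = - \frac{8}{5}$)
$v{\left(m,a \right)} = - \frac{8}{5}$
$\frac{1}{-4454 + v{\left(5,5 \left(-5\right) - 1 \right)}} = \frac{1}{-4454 - \frac{8}{5}} = \frac{1}{- \frac{22278}{5}} = - \frac{5}{22278}$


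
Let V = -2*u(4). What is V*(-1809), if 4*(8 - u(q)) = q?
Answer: 25326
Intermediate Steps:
u(q) = 8 - q/4
V = -14 (V = -2*(8 - ¼*4) = -2*(8 - 1) = -2*7 = -14)
V*(-1809) = -14*(-1809) = 25326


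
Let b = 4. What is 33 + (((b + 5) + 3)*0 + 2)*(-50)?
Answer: -67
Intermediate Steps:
33 + (((b + 5) + 3)*0 + 2)*(-50) = 33 + (((4 + 5) + 3)*0 + 2)*(-50) = 33 + ((9 + 3)*0 + 2)*(-50) = 33 + (12*0 + 2)*(-50) = 33 + (0 + 2)*(-50) = 33 + 2*(-50) = 33 - 100 = -67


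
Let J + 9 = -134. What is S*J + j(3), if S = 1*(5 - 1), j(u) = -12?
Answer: -584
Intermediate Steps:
J = -143 (J = -9 - 134 = -143)
S = 4 (S = 1*4 = 4)
S*J + j(3) = 4*(-143) - 12 = -572 - 12 = -584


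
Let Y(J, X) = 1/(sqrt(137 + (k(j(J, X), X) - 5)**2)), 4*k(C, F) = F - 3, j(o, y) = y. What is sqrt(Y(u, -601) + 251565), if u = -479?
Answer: sqrt(150669254145885 + 24473*sqrt(24473))/24473 ≈ 501.56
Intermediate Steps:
k(C, F) = -3/4 + F/4 (k(C, F) = (F - 3)/4 = (-3 + F)/4 = -3/4 + F/4)
Y(J, X) = 1/sqrt(137 + (-23/4 + X/4)**2) (Y(J, X) = 1/(sqrt(137 + ((-3/4 + X/4) - 5)**2)) = 1/(sqrt(137 + (-23/4 + X/4)**2)) = 1/sqrt(137 + (-23/4 + X/4)**2))
sqrt(Y(u, -601) + 251565) = sqrt(4/sqrt(2192 + (-23 - 601)**2) + 251565) = sqrt(4/sqrt(2192 + (-624)**2) + 251565) = sqrt(4/sqrt(2192 + 389376) + 251565) = sqrt(4/sqrt(391568) + 251565) = sqrt(4*(sqrt(24473)/97892) + 251565) = sqrt(sqrt(24473)/24473 + 251565) = sqrt(251565 + sqrt(24473)/24473)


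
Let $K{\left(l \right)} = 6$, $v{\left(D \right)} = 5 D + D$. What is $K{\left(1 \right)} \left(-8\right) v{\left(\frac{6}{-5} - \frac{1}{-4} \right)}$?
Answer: $\frac{1368}{5} \approx 273.6$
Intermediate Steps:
$v{\left(D \right)} = 6 D$
$K{\left(1 \right)} \left(-8\right) v{\left(\frac{6}{-5} - \frac{1}{-4} \right)} = 6 \left(-8\right) 6 \left(\frac{6}{-5} - \frac{1}{-4}\right) = - 48 \cdot 6 \left(6 \left(- \frac{1}{5}\right) - - \frac{1}{4}\right) = - 48 \cdot 6 \left(- \frac{6}{5} + \frac{1}{4}\right) = - 48 \cdot 6 \left(- \frac{19}{20}\right) = \left(-48\right) \left(- \frac{57}{10}\right) = \frac{1368}{5}$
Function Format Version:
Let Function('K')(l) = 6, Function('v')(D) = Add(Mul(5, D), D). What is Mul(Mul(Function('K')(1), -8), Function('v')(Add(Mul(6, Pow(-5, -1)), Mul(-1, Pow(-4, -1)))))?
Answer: Rational(1368, 5) ≈ 273.60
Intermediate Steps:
Function('v')(D) = Mul(6, D)
Mul(Mul(Function('K')(1), -8), Function('v')(Add(Mul(6, Pow(-5, -1)), Mul(-1, Pow(-4, -1))))) = Mul(Mul(6, -8), Mul(6, Add(Mul(6, Pow(-5, -1)), Mul(-1, Pow(-4, -1))))) = Mul(-48, Mul(6, Add(Mul(6, Rational(-1, 5)), Mul(-1, Rational(-1, 4))))) = Mul(-48, Mul(6, Add(Rational(-6, 5), Rational(1, 4)))) = Mul(-48, Mul(6, Rational(-19, 20))) = Mul(-48, Rational(-57, 10)) = Rational(1368, 5)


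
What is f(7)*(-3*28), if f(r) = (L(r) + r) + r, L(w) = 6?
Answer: -1680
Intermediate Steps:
f(r) = 6 + 2*r (f(r) = (6 + r) + r = 6 + 2*r)
f(7)*(-3*28) = (6 + 2*7)*(-3*28) = (6 + 14)*(-84) = 20*(-84) = -1680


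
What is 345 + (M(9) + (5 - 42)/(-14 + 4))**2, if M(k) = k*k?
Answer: 751909/100 ≈ 7519.1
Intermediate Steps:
M(k) = k**2
345 + (M(9) + (5 - 42)/(-14 + 4))**2 = 345 + (9**2 + (5 - 42)/(-14 + 4))**2 = 345 + (81 - 37/(-10))**2 = 345 + (81 - 37*(-1/10))**2 = 345 + (81 + 37/10)**2 = 345 + (847/10)**2 = 345 + 717409/100 = 751909/100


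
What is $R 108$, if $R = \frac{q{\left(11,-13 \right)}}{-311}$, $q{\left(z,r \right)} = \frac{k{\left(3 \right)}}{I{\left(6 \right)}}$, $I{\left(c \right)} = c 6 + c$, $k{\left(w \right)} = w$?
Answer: $- \frac{54}{2177} \approx -0.024805$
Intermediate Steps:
$I{\left(c \right)} = 7 c$ ($I{\left(c \right)} = 6 c + c = 7 c$)
$q{\left(z,r \right)} = \frac{1}{14}$ ($q{\left(z,r \right)} = \frac{3}{7 \cdot 6} = \frac{3}{42} = 3 \cdot \frac{1}{42} = \frac{1}{14}$)
$R = - \frac{1}{4354}$ ($R = \frac{1}{14 \left(-311\right)} = \frac{1}{14} \left(- \frac{1}{311}\right) = - \frac{1}{4354} \approx -0.00022967$)
$R 108 = \left(- \frac{1}{4354}\right) 108 = - \frac{54}{2177}$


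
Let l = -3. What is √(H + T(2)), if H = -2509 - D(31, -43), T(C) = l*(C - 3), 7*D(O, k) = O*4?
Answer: 11*I*√1022/7 ≈ 50.237*I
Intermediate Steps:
D(O, k) = 4*O/7 (D(O, k) = (O*4)/7 = (4*O)/7 = 4*O/7)
T(C) = 9 - 3*C (T(C) = -3*(C - 3) = -3*(-3 + C) = 9 - 3*C)
H = -17687/7 (H = -2509 - 4*31/7 = -2509 - 1*124/7 = -2509 - 124/7 = -17687/7 ≈ -2526.7)
√(H + T(2)) = √(-17687/7 + (9 - 3*2)) = √(-17687/7 + (9 - 6)) = √(-17687/7 + 3) = √(-17666/7) = 11*I*√1022/7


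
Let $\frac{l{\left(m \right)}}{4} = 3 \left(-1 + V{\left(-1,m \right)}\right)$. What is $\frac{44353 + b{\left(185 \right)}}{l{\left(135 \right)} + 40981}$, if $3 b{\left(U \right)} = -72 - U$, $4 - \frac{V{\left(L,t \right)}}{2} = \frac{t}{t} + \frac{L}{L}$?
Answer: $\frac{132802}{123051} \approx 1.0792$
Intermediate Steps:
$V{\left(L,t \right)} = 4$ ($V{\left(L,t \right)} = 8 - 2 \left(\frac{t}{t} + \frac{L}{L}\right) = 8 - 2 \left(1 + 1\right) = 8 - 4 = 4$)
$b{\left(U \right)} = -24 - \frac{U}{3}$ ($b{\left(U \right)} = \frac{-72 - U}{3} = -24 - \frac{U}{3}$)
$l{\left(m \right)} = 36$ ($l{\left(m \right)} = 4 \cdot 3 \left(-1 + 4\right) = 4 \cdot 3 \cdot 3 = 4 \cdot 9 = 36$)
$\frac{44353 + b{\left(185 \right)}}{l{\left(135 \right)} + 40981} = \frac{44353 - \frac{257}{3}}{36 + 40981} = \frac{44353 - \frac{257}{3}}{41017} = \left(44353 - \frac{257}{3}\right) \frac{1}{41017} = \frac{132802}{3} \cdot \frac{1}{41017} = \frac{132802}{123051}$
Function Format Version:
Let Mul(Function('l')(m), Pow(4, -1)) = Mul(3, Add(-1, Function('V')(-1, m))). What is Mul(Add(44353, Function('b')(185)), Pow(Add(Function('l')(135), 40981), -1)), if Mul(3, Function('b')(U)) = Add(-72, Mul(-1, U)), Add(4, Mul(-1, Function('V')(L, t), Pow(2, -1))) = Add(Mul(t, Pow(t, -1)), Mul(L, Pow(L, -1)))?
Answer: Rational(132802, 123051) ≈ 1.0792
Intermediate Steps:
Function('V')(L, t) = 4 (Function('V')(L, t) = Add(8, Mul(-2, Add(Mul(t, Pow(t, -1)), Mul(L, Pow(L, -1))))) = Add(8, Mul(-2, Add(1, 1))) = Add(8, Mul(-2, 2)) = Add(8, -4) = 4)
Function('b')(U) = Add(-24, Mul(Rational(-1, 3), U)) (Function('b')(U) = Mul(Rational(1, 3), Add(-72, Mul(-1, U))) = Add(-24, Mul(Rational(-1, 3), U)))
Function('l')(m) = 36 (Function('l')(m) = Mul(4, Mul(3, Add(-1, 4))) = Mul(4, Mul(3, 3)) = Mul(4, 9) = 36)
Mul(Add(44353, Function('b')(185)), Pow(Add(Function('l')(135), 40981), -1)) = Mul(Add(44353, Add(-24, Mul(Rational(-1, 3), 185))), Pow(Add(36, 40981), -1)) = Mul(Add(44353, Add(-24, Rational(-185, 3))), Pow(41017, -1)) = Mul(Add(44353, Rational(-257, 3)), Rational(1, 41017)) = Mul(Rational(132802, 3), Rational(1, 41017)) = Rational(132802, 123051)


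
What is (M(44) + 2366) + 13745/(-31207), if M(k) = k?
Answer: 75195125/31207 ≈ 2409.6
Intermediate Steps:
(M(44) + 2366) + 13745/(-31207) = (44 + 2366) + 13745/(-31207) = 2410 + 13745*(-1/31207) = 2410 - 13745/31207 = 75195125/31207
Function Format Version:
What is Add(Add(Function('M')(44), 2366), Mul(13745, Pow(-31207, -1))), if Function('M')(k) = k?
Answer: Rational(75195125, 31207) ≈ 2409.6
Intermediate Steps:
Add(Add(Function('M')(44), 2366), Mul(13745, Pow(-31207, -1))) = Add(Add(44, 2366), Mul(13745, Pow(-31207, -1))) = Add(2410, Mul(13745, Rational(-1, 31207))) = Add(2410, Rational(-13745, 31207)) = Rational(75195125, 31207)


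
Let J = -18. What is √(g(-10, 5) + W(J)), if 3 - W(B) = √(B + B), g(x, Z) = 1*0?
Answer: √(3 - 6*I) ≈ 2.2032 - 1.3617*I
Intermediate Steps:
g(x, Z) = 0
W(B) = 3 - √2*√B (W(B) = 3 - √(B + B) = 3 - √(2*B) = 3 - √2*√B)
√(g(-10, 5) + W(J)) = √(0 + (3 - √2*√(-18))) = √(0 + (3 - √2*3*I*√2)) = √(0 + (3 - 6*I)) = √(3 - 6*I)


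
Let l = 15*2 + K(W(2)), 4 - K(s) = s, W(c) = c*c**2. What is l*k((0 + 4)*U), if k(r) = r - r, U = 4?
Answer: 0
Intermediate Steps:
W(c) = c**3
K(s) = 4 - s
k(r) = 0
l = 26 (l = 15*2 + (4 - 1*2**3) = 30 + (4 - 1*8) = 30 + (4 - 8) = 30 - 4 = 26)
l*k((0 + 4)*U) = 26*0 = 0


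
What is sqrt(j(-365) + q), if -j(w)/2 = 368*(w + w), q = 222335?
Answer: sqrt(759615) ≈ 871.56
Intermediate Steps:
j(w) = -1472*w (j(w) = -736*(w + w) = -736*2*w = -1472*w)
sqrt(j(-365) + q) = sqrt(-1472*(-365) + 222335) = sqrt(537280 + 222335) = sqrt(759615)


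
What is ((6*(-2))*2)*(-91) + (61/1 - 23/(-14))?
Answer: 31453/14 ≈ 2246.6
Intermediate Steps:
((6*(-2))*2)*(-91) + (61/1 - 23/(-14)) = -12*2*(-91) + (61*1 - 23*(-1/14)) = -24*(-91) + (61 + 23/14) = 2184 + 877/14 = 31453/14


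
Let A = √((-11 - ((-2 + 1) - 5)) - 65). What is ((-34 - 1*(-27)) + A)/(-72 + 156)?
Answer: -1/12 + I*√70/84 ≈ -0.083333 + 0.099602*I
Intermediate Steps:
A = I*√70 (A = √((-11 - (-1 - 5)) - 65) = √((-11 - 1*(-6)) - 65) = √((-11 + 6) - 65) = √(-5 - 65) = √(-70) = I*√70 ≈ 8.3666*I)
((-34 - 1*(-27)) + A)/(-72 + 156) = ((-34 - 1*(-27)) + I*√70)/(-72 + 156) = ((-34 + 27) + I*√70)/84 = (-7 + I*√70)*(1/84) = -1/12 + I*√70/84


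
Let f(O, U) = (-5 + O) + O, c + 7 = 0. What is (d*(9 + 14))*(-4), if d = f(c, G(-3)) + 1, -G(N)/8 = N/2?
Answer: 1656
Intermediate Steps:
G(N) = -4*N (G(N) = -8*N/2 = -4*N)
c = -7 (c = -7 + 0 = -7)
f(O, U) = -5 + 2*O
d = -18 (d = (-5 + 2*(-7)) + 1 = (-5 - 14) + 1 = -19 + 1 = -18)
(d*(9 + 14))*(-4) = -18*(9 + 14)*(-4) = -18*23*(-4) = -414*(-4) = 1656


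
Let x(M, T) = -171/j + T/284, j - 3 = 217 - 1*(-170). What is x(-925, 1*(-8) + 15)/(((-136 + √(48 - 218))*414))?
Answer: 7639/1048924890 + 7639*I*√170/142653785040 ≈ 7.2827e-6 + 6.982e-7*I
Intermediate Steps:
j = 390 (j = 3 + (217 - 1*(-170)) = 3 + (217 + 170) = 3 + 387 = 390)
x(M, T) = -57/130 + T/284 (x(M, T) = -171/390 + T/284 = -171*1/390 + T*(1/284) = -57/130 + T/284)
x(-925, 1*(-8) + 15)/(((-136 + √(48 - 218))*414)) = (-57/130 + (1*(-8) + 15)/284)/(((-136 + √(48 - 218))*414)) = (-57/130 + (-8 + 15)/284)/(((-136 + √(-170))*414)) = (-57/130 + (1/284)*7)/(((-136 + I*√170)*414)) = (-57/130 + 7/284)/(-56304 + 414*I*√170) = -7639/(18460*(-56304 + 414*I*√170))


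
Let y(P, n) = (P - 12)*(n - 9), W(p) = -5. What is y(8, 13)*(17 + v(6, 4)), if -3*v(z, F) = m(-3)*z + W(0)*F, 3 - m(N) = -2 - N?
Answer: -944/3 ≈ -314.67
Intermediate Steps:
y(P, n) = (-12 + P)*(-9 + n)
m(N) = 5 + N (m(N) = 3 - (-2 - N) = 3 + (2 + N) = 5 + N)
v(z, F) = -2*z/3 + 5*F/3 (v(z, F) = -((5 - 3)*z - 5*F)/3 = -(2*z - 5*F)/3 = -(-5*F + 2*z)/3 = -2*z/3 + 5*F/3)
y(8, 13)*(17 + v(6, 4)) = (108 - 12*13 - 9*8 + 8*13)*(17 + (-⅔*6 + (5/3)*4)) = (108 - 156 - 72 + 104)*(17 + (-4 + 20/3)) = -16*(17 + 8/3) = -16*59/3 = -944/3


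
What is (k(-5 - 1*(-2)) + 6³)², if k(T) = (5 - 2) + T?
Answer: 46656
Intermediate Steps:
k(T) = 3 + T
(k(-5 - 1*(-2)) + 6³)² = ((3 + (-5 - 1*(-2))) + 6³)² = ((3 + (-5 + 2)) + 216)² = ((3 - 3) + 216)² = (0 + 216)² = 216² = 46656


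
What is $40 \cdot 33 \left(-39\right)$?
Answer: $-51480$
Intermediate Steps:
$40 \cdot 33 \left(-39\right) = 1320 \left(-39\right) = -51480$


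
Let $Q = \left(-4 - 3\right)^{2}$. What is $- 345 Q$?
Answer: $-16905$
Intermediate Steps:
$Q = 49$ ($Q = \left(-7\right)^{2} = 49$)
$- 345 Q = \left(-345\right) 49 = -16905$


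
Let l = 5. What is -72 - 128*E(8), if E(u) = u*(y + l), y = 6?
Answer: -11336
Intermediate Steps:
E(u) = 11*u (E(u) = u*(6 + 5) = u*11 = 11*u)
-72 - 128*E(8) = -72 - 1408*8 = -72 - 128*88 = -72 - 11264 = -11336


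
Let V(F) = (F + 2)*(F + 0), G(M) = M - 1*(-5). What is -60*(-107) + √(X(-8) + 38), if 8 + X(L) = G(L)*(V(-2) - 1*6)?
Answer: 6420 + 4*√3 ≈ 6426.9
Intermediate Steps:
G(M) = 5 + M (G(M) = M + 5 = 5 + M)
V(F) = F*(2 + F) (V(F) = (2 + F)*F = F*(2 + F))
X(L) = -38 - 6*L (X(L) = -8 + (5 + L)*(-2*(2 - 2) - 1*6) = -8 + (5 + L)*(-2*0 - 6) = -8 + (5 + L)*(0 - 6) = -8 + (5 + L)*(-6) = -8 + (-30 - 6*L) = -38 - 6*L)
-60*(-107) + √(X(-8) + 38) = -60*(-107) + √((-38 - 6*(-8)) + 38) = 6420 + √((-38 + 48) + 38) = 6420 + √(10 + 38) = 6420 + √48 = 6420 + 4*√3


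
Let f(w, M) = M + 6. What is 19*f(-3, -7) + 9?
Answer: -10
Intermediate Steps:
f(w, M) = 6 + M
19*f(-3, -7) + 9 = 19*(6 - 7) + 9 = 19*(-1) + 9 = -19 + 9 = -10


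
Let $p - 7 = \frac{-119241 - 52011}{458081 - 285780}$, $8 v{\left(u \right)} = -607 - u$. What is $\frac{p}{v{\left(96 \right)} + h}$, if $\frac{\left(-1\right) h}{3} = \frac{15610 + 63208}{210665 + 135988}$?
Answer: $- \frac{956628240840}{14105059015997} \approx -0.067822$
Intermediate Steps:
$v{\left(u \right)} = - \frac{607}{8} - \frac{u}{8}$ ($v{\left(u \right)} = \frac{-607 - u}{8} = - \frac{607}{8} - \frac{u}{8}$)
$p = \frac{1034855}{172301}$ ($p = 7 + \frac{-119241 - 52011}{458081 - 285780} = 7 - \frac{171252}{172301} = \frac{1034855}{172301} \approx 6.0061$)
$h = - \frac{78818}{115551}$ ($h = - 3 \frac{15610 + 63208}{210665 + 135988} = - 3 \cdot \frac{78818}{346653} = - 3 \cdot 78818 \cdot \frac{1}{346653} = \left(-3\right) \frac{78818}{346653} = - \frac{78818}{115551} \approx -0.68211$)
$\frac{p}{v{\left(96 \right)} + h} = \frac{1034855}{172301 \left(\left(- \frac{607}{8} - 12\right) - \frac{78818}{115551}\right)} = \frac{1034855}{172301 \left(- \frac{703}{8} - \frac{78818}{115551}\right)} = \frac{1034855}{172301 \left(- \frac{81862897}{924408}\right)} = \frac{1034855}{172301} \left(- \frac{924408}{81862897}\right) = - \frac{956628240840}{14105059015997}$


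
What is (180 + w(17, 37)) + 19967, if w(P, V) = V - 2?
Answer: 20182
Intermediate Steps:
w(P, V) = -2 + V
(180 + w(17, 37)) + 19967 = (180 + (-2 + 37)) + 19967 = (180 + 35) + 19967 = 215 + 19967 = 20182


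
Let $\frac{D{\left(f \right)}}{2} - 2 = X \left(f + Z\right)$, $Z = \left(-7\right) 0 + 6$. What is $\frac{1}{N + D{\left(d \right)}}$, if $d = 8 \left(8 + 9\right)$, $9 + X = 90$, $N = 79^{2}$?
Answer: $\frac{1}{29249} \approx 3.4189 \cdot 10^{-5}$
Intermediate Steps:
$N = 6241$
$X = 81$ ($X = -9 + 90 = 81$)
$d = 136$ ($d = 8 \cdot 17 = 136$)
$Z = 6$ ($Z = 0 + 6 = 6$)
$D{\left(f \right)} = 976 + 162 f$ ($D{\left(f \right)} = 4 + 2 \cdot 81 \left(f + 6\right) = 4 + 2 \cdot 81 \left(6 + f\right) = 4 + 2 \left(486 + 81 f\right) = 4 + \left(972 + 162 f\right) = 976 + 162 f$)
$\frac{1}{N + D{\left(d \right)}} = \frac{1}{6241 + \left(976 + 162 \cdot 136\right)} = \frac{1}{6241 + \left(976 + 22032\right)} = \frac{1}{6241 + 23008} = \frac{1}{29249}$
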